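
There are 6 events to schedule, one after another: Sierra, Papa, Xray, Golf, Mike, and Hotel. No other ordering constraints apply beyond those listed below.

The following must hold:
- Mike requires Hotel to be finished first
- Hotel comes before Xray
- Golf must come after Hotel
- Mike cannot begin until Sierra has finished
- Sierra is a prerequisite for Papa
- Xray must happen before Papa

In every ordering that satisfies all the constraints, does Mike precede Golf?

No

No chain of constraints connects Mike to Golf in either direction.
There exist valid orderings with Golf before Mike, so Mike is not required to come first.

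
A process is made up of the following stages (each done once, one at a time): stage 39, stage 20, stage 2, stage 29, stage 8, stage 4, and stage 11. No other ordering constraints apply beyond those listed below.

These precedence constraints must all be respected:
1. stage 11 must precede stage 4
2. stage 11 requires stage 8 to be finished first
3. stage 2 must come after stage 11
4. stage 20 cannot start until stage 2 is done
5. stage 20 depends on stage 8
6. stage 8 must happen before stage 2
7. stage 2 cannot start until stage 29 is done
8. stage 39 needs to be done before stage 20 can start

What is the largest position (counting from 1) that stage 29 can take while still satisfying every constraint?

5

Every stage that must follow stage 29 has to come after it. Tracing all chains starting from stage 29, those stages are: stage 20, stage 2 — 2 in total.
So at least 2 stages follow stage 29, putting stage 29 no later than position 5. That position is achievable by scheduling everything else first.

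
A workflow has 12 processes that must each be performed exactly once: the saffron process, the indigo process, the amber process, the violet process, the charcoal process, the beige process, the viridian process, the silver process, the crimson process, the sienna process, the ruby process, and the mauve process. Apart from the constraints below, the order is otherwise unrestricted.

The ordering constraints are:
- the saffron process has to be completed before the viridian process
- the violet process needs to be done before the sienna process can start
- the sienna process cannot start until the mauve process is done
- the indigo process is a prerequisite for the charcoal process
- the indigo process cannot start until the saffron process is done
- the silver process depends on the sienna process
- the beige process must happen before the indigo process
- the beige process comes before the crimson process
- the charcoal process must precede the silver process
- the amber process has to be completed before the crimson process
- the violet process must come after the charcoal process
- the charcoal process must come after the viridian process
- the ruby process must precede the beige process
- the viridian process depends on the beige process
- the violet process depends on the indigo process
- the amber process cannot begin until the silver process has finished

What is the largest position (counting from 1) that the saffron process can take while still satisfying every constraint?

Following every chain forward from the saffron process, the processes that must come later are the indigo process, the amber process, the violet process, the charcoal process, the viridian process, the silver process, the crimson process, the sienna process — 8 of them.
So at least 8 processes follow the saffron process, putting the saffron process no later than position 4. That position is achievable by scheduling everything else first.

4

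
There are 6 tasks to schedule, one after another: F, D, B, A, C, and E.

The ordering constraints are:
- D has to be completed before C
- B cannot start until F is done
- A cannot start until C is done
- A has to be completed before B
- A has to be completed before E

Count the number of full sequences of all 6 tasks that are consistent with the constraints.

The tasks with no prerequisites are F, D; any of them can be placed first.
Enumerating by repeatedly choosing an available task (one whose prerequisites are all placed) gives 9 distinct complete orderings.

9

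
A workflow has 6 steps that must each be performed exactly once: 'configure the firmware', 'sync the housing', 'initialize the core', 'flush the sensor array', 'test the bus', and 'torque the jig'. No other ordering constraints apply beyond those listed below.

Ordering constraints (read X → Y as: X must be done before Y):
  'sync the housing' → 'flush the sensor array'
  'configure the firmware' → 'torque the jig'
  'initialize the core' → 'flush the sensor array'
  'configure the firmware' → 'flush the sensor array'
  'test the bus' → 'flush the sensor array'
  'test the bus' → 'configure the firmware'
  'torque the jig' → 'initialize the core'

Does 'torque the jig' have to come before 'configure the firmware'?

In fact the dependencies run the other way: 'configure the firmware' → 'torque the jig'.
So 'torque the jig' never precedes 'configure the firmware'.

No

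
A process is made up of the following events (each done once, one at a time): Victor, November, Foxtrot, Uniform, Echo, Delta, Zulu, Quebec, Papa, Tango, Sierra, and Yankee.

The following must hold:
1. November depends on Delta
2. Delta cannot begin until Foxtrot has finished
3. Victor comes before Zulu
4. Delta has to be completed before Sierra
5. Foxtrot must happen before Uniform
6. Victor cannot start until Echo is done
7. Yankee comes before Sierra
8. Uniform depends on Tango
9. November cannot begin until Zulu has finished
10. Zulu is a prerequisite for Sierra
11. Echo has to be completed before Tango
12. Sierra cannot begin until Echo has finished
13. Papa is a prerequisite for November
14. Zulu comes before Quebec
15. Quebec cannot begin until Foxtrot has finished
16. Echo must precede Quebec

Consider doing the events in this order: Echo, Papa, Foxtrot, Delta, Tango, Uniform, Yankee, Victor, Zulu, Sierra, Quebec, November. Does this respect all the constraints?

Yes

Going through the constraints one by one, each required predecessor appears earlier in the sequence than its dependent — e.g. Papa (position 2) is before November (position 12), as required.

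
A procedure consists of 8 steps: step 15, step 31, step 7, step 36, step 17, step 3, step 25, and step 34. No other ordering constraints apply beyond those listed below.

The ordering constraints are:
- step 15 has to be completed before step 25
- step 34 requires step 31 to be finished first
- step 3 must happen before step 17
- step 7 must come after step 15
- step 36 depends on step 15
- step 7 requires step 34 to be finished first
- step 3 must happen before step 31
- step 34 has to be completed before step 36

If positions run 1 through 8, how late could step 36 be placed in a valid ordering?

8

Nothing depends on step 36, so it can be the final step, position 8.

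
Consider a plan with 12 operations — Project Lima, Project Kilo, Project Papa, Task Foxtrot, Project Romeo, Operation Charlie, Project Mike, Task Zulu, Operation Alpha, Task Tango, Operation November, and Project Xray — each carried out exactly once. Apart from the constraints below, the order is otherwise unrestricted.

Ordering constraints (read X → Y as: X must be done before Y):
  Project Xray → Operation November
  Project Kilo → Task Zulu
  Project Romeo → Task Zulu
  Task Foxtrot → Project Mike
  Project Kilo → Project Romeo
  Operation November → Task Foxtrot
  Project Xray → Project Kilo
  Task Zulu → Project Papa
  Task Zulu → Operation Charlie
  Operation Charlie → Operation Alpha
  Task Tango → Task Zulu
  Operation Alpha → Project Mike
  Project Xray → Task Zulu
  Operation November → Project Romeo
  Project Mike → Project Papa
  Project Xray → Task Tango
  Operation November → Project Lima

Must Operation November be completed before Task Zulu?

Yes

Following the dependencies: Operation November → Project Romeo → Task Zulu.
Hence Operation November necessarily comes before Task Zulu.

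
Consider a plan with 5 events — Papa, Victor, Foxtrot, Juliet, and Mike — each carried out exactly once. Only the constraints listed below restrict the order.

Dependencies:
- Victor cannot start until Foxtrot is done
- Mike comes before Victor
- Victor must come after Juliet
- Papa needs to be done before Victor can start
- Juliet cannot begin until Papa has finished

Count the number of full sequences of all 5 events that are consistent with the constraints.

12

3 events have no prerequisites (Papa, Foxtrot, Mike), so any of them could come first.
Counting all ways to extend the partial order to a total order gives 12.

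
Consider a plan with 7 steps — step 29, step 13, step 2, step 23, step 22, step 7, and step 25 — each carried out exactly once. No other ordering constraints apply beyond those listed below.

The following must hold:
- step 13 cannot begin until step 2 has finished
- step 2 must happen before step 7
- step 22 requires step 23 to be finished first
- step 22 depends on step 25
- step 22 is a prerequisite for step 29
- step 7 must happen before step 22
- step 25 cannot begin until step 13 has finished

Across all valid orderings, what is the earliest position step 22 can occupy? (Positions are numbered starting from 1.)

Working backwards through the constraints from step 22, its full set of required predecessors is step 13, step 2, step 23, step 7, step 25 — 5 of them.
With 5 mandatory predecessors, the earliest step 22 can sit is position 5+1 = 6, and placing just those 5 first achieves it.

6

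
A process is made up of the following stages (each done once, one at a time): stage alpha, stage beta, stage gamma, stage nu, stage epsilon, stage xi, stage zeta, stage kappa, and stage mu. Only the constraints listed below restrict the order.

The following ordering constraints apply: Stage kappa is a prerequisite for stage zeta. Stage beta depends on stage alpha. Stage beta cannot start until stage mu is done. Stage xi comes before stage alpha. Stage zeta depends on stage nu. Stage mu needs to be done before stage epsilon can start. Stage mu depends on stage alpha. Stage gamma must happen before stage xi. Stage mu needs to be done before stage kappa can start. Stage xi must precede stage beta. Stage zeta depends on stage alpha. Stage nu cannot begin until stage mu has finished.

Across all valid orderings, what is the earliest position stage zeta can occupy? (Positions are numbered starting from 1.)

The stages that are forced before stage zeta, directly or transitively, are stage alpha, stage gamma, stage nu, stage xi, stage kappa, stage mu. That's 6 stages.
With 6 mandatory predecessors, the earliest stage zeta can sit is position 6+1 = 7, and placing just those 6 first achieves it.

7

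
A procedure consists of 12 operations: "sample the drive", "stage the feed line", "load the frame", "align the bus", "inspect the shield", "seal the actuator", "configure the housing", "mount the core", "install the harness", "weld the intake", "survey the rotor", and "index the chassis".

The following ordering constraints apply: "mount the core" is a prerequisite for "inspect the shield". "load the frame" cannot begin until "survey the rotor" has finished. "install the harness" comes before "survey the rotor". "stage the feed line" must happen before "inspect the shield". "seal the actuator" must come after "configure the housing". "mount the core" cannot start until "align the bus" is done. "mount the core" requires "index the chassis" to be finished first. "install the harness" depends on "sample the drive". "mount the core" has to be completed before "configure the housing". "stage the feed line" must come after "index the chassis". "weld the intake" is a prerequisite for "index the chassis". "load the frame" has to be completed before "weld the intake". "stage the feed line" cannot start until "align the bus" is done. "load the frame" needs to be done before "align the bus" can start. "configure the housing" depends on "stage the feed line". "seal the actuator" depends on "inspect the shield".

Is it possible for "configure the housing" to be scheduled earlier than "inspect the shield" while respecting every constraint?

Yes

Nothing in the constraints forces "inspect the shield" before "configure the housing" — there is no chain from "inspect the shield" to "configure the housing".
So a valid ordering placing "configure the housing" earlier than "inspect the shield" exists.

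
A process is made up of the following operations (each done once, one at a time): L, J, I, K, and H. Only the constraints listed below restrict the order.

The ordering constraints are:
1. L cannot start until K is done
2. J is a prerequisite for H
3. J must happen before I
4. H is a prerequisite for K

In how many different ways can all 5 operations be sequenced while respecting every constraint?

Only J has no prerequisites, so it must go first.
Counting all ways to extend the partial order to a total order gives 4.

4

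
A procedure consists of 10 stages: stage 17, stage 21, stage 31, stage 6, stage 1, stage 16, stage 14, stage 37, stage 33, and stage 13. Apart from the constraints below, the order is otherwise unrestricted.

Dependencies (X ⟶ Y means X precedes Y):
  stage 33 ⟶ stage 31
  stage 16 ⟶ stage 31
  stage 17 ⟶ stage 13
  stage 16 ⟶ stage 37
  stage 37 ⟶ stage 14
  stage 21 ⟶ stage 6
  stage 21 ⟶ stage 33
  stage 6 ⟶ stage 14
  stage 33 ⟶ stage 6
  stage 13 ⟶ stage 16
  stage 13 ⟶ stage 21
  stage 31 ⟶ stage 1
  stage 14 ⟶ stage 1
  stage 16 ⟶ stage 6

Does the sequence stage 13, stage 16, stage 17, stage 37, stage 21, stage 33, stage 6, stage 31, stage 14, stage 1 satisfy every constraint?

No

In the proposed order, stage 13 appears before stage 17.
That contradicts the constraint that stage 17 must precede stage 13.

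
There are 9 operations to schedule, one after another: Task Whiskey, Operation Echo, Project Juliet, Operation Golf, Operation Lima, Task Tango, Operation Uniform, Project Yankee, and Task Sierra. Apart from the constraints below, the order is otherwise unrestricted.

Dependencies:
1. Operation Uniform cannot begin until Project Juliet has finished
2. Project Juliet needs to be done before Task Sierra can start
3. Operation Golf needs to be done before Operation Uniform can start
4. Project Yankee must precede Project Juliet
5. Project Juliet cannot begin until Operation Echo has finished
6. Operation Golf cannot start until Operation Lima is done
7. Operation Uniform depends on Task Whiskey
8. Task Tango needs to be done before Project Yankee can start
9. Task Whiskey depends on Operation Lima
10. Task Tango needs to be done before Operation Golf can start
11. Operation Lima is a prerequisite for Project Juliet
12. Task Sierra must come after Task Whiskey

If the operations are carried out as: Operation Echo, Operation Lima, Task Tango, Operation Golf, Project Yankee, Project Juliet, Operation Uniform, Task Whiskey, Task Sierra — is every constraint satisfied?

In the proposed order, Operation Uniform appears before Task Whiskey.
Since Task Whiskey is required before Operation Uniform, the ordering is invalid.

No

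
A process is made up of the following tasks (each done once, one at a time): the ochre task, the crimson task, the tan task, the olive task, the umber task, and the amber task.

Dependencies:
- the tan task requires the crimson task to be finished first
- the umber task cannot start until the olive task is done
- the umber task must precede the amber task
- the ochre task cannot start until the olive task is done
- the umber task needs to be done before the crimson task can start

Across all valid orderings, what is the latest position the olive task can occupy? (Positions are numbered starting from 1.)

Every task that must follow the olive task has to come after it. Tracing all chains starting from the olive task, those tasks are: the ochre task, the crimson task, the tan task, the umber task, the amber task — 5 in total.
So at least 5 tasks follow the olive task, putting the olive task no later than position 1. That position is achievable by scheduling everything else first.

1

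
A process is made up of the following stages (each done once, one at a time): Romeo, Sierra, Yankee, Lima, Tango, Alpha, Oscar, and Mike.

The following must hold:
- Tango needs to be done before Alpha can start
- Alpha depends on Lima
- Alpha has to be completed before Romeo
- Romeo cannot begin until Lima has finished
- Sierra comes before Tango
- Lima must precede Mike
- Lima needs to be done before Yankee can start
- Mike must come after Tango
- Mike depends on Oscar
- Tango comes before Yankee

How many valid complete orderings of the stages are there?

198

3 stages have no prerequisites (Sierra, Lima, Oscar), so any of them could come first.
Counting all ways to extend the partial order to a total order gives 198.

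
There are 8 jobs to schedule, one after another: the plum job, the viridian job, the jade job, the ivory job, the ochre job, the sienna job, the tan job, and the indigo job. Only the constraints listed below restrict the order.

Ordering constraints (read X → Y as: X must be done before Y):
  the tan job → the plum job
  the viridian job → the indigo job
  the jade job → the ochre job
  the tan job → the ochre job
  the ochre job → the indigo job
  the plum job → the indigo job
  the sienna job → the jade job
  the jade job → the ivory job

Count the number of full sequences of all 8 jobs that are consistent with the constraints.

The jobs with no prerequisites are the viridian job, the sienna job, the tan job; any of them can be placed first.
Systematically extending each partial ordering one job at a time and counting, there are 236 complete orderings.

236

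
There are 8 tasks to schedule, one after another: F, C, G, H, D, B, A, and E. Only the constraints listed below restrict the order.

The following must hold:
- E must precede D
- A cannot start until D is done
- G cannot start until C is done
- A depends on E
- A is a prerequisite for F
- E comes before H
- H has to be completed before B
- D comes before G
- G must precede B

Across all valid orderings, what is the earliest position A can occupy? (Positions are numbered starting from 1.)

3

Every task that must precede A has to come before it. Tracing all chains that end at A, those tasks are: D, E — 2 in total.
So at minimum 2 tasks come before A, putting A no earlier than position 3. That position is achievable by scheduling exactly those predecessors first.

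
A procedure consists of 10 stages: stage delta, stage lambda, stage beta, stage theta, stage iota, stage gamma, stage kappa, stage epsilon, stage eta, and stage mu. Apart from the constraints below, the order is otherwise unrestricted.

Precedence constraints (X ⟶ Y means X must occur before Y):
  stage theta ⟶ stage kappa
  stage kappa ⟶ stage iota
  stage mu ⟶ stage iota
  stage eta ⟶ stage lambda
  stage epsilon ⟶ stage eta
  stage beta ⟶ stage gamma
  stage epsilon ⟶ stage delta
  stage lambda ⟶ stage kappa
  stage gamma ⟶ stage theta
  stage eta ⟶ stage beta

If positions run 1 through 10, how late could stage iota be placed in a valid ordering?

10

No constraint forces any stage after stage iota, so it can be placed last, in position 10.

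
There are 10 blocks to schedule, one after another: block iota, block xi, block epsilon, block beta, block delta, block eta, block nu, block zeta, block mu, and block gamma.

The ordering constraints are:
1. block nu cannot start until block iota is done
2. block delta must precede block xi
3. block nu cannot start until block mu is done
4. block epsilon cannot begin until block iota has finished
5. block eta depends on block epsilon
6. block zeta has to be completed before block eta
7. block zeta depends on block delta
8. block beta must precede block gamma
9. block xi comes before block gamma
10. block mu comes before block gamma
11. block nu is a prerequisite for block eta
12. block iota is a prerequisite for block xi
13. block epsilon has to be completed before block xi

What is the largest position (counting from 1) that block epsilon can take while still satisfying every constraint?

Every block that must follow block epsilon has to come after it. Tracing all chains starting from block epsilon, those blocks are: block xi, block eta, block gamma — 3 in total.
So at least 3 blocks follow block epsilon, putting block epsilon no later than position 7. That position is achievable by scheduling everything else first.

7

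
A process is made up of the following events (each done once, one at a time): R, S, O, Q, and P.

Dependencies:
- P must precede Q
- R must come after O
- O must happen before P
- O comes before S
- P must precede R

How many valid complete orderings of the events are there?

8

O is the only event with nothing required before it, so every ordering starts there.
Systematically extending each partial ordering one event at a time and counting, there are 8 complete orderings.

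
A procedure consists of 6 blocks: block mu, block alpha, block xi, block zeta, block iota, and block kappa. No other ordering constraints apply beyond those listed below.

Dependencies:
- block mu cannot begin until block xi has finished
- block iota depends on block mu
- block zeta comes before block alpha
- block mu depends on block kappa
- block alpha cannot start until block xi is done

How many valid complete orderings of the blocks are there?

3 blocks have no prerequisites (block xi, block zeta, block kappa), so any of them could come first.
Systematically extending each partial ordering one block at a time and counting, there are 26 complete orderings.

26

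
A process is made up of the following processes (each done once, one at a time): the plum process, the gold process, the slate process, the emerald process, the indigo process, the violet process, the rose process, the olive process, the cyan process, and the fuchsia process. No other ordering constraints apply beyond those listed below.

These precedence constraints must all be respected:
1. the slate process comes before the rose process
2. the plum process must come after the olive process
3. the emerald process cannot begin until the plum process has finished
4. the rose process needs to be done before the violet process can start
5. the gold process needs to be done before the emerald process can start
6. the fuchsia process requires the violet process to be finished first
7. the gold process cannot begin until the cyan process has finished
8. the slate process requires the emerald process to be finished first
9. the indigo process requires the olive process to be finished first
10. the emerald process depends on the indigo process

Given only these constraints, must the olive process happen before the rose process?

Yes

Chaining the stated constraints: the olive process → the plum process → the emerald process → the slate process → the rose process.
So the olive process must precede the rose process in any valid ordering.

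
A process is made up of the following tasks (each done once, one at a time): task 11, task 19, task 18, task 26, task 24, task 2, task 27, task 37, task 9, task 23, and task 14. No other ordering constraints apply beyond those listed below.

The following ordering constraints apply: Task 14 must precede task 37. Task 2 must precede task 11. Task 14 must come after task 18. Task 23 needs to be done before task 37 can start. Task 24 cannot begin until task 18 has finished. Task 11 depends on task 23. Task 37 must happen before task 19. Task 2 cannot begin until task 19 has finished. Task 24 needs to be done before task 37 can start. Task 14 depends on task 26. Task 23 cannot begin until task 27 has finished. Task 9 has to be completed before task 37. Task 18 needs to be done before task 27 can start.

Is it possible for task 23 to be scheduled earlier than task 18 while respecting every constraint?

No

The constraints give a chain task 18 → task 27 → task 23, which forces task 18 before task 23.
So no valid ordering can have task 23 before task 18.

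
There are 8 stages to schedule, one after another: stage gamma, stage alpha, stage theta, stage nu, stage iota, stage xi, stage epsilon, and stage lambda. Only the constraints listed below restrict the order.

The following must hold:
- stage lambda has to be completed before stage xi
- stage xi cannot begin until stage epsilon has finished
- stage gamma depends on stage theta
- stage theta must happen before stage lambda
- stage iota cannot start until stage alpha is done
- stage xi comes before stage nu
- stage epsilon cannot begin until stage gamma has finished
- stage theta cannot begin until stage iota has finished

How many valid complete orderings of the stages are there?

3

Stage alpha is the only stage with nothing required before it, so every ordering starts there.
Systematically extending each partial ordering one stage at a time and counting, there are 3 complete orderings.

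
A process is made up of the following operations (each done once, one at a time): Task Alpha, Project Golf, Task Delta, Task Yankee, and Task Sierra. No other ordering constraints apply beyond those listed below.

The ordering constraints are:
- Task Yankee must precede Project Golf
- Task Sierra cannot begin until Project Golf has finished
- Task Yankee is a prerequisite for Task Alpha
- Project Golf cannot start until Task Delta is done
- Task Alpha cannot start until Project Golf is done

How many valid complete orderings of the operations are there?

4

The operations with no prerequisites are Task Delta, Task Yankee; any of them can be placed first.
Systematically extending each partial ordering one operation at a time and counting, there are 4 complete orderings.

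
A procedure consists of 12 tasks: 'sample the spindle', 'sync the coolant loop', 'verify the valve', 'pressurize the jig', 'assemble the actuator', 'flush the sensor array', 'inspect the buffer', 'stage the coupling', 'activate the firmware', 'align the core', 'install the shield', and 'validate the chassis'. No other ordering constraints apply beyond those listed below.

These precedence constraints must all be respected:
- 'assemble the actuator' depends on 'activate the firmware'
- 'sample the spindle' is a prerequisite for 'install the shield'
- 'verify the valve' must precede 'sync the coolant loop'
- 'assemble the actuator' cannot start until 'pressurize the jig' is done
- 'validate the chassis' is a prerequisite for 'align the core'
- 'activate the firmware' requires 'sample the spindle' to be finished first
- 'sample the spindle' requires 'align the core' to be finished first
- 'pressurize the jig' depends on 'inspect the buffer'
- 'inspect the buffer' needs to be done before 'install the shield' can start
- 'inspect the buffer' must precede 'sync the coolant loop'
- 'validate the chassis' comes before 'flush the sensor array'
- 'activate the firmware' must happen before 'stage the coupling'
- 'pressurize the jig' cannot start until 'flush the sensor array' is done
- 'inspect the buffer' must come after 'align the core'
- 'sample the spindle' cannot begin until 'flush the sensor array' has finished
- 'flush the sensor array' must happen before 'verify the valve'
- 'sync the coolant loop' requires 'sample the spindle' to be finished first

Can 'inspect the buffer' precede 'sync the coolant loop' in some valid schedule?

'inspect the buffer' is actually forced before 'sync the coolant loop' by the constraints, so certainly some valid ordering has 'inspect the buffer' first.

Yes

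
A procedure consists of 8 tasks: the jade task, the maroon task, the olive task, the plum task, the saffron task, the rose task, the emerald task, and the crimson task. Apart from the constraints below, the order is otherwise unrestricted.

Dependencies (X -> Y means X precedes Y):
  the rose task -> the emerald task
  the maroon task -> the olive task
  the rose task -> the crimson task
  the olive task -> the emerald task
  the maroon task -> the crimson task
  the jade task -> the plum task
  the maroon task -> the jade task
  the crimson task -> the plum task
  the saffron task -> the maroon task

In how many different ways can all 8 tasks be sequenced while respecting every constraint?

80

The tasks with no prerequisites are the saffron task, the rose task; any of them can be placed first.
Systematically extending each partial ordering one task at a time and counting, there are 80 complete orderings.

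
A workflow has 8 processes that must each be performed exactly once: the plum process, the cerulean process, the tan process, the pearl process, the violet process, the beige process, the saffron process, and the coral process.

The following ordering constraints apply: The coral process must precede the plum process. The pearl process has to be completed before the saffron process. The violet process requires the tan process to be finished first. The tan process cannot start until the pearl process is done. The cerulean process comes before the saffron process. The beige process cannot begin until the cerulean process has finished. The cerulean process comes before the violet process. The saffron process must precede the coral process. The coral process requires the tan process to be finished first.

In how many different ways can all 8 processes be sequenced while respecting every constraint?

2 processes have no prerequisites (the cerulean process, the pearl process), so any of them could come first.
Enumerating by repeatedly choosing an available process (one whose prerequisites are all placed) gives 111 distinct complete orderings.

111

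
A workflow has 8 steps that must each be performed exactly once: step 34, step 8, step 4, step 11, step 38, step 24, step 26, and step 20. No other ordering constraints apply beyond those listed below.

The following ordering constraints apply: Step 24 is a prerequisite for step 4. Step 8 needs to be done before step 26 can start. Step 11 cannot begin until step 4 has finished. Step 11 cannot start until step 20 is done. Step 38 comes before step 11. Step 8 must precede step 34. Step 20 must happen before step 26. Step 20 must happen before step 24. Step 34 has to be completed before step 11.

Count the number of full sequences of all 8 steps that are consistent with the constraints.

305

The steps with no prerequisites are step 8, step 38, step 20; any of them can be placed first.
Systematically extending each partial ordering one step at a time and counting, there are 305 complete orderings.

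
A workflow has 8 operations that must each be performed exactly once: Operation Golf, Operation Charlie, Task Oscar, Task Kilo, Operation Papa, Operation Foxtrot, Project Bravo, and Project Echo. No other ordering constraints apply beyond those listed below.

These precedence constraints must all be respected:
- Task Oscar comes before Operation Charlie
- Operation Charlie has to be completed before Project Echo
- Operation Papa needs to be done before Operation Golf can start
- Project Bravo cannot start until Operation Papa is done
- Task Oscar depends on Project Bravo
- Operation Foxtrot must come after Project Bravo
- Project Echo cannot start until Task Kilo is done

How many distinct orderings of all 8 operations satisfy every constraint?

157

The operations with no prerequisites are Task Kilo, Operation Papa; any of them can be placed first.
Systematically extending each partial ordering one operation at a time and counting, there are 157 complete orderings.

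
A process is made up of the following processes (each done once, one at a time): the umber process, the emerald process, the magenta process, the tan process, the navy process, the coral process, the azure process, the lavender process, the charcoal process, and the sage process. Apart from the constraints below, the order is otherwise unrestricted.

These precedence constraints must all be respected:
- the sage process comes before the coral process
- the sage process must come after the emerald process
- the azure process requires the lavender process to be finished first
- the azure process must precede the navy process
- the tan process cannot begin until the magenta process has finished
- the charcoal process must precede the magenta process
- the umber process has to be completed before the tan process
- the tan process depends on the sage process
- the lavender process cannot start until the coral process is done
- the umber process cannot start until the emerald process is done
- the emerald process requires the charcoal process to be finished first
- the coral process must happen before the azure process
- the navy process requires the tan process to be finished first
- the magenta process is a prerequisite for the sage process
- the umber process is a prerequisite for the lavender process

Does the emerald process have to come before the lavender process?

Yes

Following the dependencies: the emerald process → the umber process → the lavender process.
Hence the emerald process necessarily comes before the lavender process.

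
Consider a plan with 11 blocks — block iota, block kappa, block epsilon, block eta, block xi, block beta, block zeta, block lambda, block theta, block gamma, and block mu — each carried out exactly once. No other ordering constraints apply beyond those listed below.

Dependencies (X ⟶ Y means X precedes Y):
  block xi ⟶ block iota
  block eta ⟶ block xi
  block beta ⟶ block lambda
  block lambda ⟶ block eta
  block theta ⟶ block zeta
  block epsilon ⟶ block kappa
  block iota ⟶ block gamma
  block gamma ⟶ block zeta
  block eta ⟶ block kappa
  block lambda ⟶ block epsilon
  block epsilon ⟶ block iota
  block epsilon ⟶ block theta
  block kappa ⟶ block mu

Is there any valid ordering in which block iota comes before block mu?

Yes

Nothing in the constraints forces block mu before block iota — there is no chain from block mu to block iota.
So a valid ordering placing block iota earlier than block mu exists.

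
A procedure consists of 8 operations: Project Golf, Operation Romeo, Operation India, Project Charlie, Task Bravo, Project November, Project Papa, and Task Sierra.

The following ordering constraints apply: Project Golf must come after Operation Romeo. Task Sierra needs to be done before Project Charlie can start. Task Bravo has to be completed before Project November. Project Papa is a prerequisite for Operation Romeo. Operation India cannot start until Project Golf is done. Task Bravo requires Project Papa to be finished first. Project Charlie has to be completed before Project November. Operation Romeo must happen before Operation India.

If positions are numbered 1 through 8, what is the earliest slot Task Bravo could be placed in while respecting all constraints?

Working backwards through the constraints from Task Bravo, its only required predecessor is Project Papa.
With 1 mandatory predecessor, the earliest Task Bravo can sit is position 1+1 = 2, and placing just that one first achieves it.

2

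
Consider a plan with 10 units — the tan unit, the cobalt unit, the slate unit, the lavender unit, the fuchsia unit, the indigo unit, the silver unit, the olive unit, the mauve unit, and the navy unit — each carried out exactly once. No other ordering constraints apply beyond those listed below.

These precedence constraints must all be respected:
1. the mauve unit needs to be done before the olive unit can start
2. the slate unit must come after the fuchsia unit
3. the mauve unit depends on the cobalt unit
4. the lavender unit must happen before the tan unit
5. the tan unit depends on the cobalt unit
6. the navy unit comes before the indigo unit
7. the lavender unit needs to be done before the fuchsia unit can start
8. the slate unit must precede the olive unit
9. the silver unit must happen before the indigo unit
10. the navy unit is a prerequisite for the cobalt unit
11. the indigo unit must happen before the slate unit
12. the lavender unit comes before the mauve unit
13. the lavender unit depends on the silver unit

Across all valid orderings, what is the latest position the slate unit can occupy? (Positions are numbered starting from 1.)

9

Following the constraints forward from the slate unit, its only required successor is the olive unit.
So at least 1 unit follows the slate unit, putting the slate unit no later than position 9. That position is achievable by scheduling everything else first.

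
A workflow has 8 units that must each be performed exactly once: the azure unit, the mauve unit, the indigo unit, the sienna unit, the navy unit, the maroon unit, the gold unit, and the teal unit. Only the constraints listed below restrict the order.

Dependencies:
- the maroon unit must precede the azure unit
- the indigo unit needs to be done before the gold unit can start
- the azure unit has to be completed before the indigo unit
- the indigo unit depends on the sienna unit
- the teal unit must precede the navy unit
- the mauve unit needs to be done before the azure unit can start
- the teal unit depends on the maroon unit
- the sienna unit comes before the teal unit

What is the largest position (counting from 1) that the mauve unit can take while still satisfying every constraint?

The units that are forced after the mauve unit, directly or by a chain of constraints, are the azure unit, the indigo unit, the gold unit. That's 3 units.
So at least 3 units follow the mauve unit, putting the mauve unit no later than position 5. That position is achievable by scheduling everything else first.

5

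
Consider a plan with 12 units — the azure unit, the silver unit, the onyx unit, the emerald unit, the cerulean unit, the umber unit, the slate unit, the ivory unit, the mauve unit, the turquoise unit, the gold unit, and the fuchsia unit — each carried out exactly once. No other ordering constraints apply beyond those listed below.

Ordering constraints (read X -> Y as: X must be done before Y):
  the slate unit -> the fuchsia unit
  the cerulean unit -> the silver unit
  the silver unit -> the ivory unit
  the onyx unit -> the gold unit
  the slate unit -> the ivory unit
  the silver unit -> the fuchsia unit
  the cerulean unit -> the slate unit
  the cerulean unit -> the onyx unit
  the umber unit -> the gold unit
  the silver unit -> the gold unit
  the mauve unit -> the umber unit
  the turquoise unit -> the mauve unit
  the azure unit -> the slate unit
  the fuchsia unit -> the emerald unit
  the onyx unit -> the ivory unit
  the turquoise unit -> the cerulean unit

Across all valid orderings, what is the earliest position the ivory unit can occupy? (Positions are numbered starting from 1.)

7

Every unit that must precede the ivory unit has to come before it. Tracing all chains that end at the ivory unit, those units are: the azure unit, the silver unit, the onyx unit, the cerulean unit, the slate unit, the turquoise unit — 6 in total.
With 6 mandatory predecessors, the earliest the ivory unit can sit is position 6+1 = 7, and placing just those 6 first achieves it.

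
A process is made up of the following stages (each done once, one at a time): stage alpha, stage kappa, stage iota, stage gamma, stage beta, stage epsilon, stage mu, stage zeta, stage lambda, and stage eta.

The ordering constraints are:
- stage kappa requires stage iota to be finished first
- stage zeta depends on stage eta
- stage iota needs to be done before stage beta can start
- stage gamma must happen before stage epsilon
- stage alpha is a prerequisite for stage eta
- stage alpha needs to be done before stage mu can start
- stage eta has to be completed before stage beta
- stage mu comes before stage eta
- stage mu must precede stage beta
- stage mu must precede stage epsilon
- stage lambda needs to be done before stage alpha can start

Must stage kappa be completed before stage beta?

No chain of constraints connects stage kappa to stage beta in either direction.
There exist valid orderings with stage beta before stage kappa, so stage kappa is not required to come first.

No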